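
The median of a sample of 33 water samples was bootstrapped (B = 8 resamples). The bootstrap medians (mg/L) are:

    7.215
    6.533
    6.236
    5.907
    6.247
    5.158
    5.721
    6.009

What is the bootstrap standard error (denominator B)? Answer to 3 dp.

Bootstrap SE is the standard deviation of the 8 replicate medians.
Mean of replicates: (7.215 + 6.533 + 6.236 + 5.907 + 6.247 + 5.158 + 5.721 + 6.009) / 8 = 49.0260 / 8 = 6.1283
Sum of squared deviations: (+1.0867)² + (+0.4047)² + (+0.1077)² + (−0.2213)² + (+0.1187)² + (−0.9703)² + (−0.4073)² + (−0.1193)² = 2.5410
Variance = 2.5410 / 8 = 0.3176
SE* = √0.3176

SE* = 0.564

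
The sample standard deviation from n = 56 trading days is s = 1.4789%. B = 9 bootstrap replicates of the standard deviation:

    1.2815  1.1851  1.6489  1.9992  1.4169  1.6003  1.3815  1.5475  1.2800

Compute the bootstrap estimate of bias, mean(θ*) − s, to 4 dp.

mean(θ*) = (1.2815 + 1.1851 + 1.6489 + 1.9992 + 1.4169 + 1.6003 + 1.3815 + 1.5475 + 1.2800) / 9 = 1.48232
bias = 1.48232 − 1.4789

bias = +0.0034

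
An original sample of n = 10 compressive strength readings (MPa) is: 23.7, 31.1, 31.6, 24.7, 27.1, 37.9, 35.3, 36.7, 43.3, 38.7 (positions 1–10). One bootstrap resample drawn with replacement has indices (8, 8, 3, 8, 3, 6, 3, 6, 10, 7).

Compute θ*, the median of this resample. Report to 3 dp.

Resample values: 36.7, 36.7, 31.6, 36.7, 31.6, 37.9, 31.6, 37.9, 38.7, 35.3.
Sorted: 31.6, 31.6, 31.6, 35.3, 36.7, 36.7, 36.7, 37.9, 37.9, 38.7
Median = average of the two middle values = 36.700

θ* = 36.700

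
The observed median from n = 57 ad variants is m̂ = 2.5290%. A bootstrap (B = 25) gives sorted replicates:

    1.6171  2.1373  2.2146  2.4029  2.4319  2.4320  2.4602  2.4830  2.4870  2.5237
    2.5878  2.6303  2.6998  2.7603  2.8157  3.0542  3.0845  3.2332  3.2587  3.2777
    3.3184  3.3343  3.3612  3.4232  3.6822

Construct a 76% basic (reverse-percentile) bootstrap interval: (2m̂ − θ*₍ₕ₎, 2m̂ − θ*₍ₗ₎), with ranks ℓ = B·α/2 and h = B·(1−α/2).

Percentile endpoints at ranks 3 and 22: θ*₍3₎ = 2.2146, θ*₍22₎ = 3.3343.
Basic interval reflects these around m̂:
  lower = 2 × 2.5290 − 3.3343 = 1.7237
  upper = 2 × 2.5290 − 2.2146 = 2.8434

(1.7237, 2.8434)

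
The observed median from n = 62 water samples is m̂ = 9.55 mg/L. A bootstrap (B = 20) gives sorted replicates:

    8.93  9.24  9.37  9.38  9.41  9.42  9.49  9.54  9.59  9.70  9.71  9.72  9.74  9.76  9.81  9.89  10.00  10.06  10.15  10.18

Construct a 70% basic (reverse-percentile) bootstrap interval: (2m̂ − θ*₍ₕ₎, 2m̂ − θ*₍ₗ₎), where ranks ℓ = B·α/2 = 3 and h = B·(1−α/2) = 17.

Percentile endpoints at ranks 3 and 17: θ*₍3₎ = 9.37, θ*₍17₎ = 10.00.
Basic interval reflects these around m̂:
  lower = 2 × 9.55 − 10.00 = 9.10
  upper = 2 × 9.55 − 9.37 = 9.73

(9.10, 9.73)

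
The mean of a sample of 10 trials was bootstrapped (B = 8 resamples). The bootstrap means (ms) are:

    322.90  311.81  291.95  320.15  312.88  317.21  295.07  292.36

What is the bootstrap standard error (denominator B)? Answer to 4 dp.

SE* = 12.0529

Bootstrap SE is the standard deviation of the 8 replicate means.
Mean of replicates: (322.90 + 311.81 + 291.95 + 320.15 + 312.88 + 317.21 + 295.07 + 292.36) / 8 = 2464.33000 / 8 = 308.04125
Sum of squared deviations: (+14.85875)² + (+3.76875)² + (−16.09125)² + (+12.10875)² + (+4.83875)² + (+9.16875)² + (−12.97125)² + (−15.68125)² = 1162.17049
Variance = 1162.17049 / 8 = 145.27131
SE* = √145.27131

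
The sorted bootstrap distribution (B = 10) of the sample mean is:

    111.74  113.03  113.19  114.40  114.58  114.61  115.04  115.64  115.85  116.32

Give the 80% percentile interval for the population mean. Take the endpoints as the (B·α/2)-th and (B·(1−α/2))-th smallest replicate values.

(111.74, 115.85)

α = 0.20; lower rank = 10 × 0.100 = 1; upper rank = 10 × 0.900 = 9.
The 1st smallest replicate is 111.74; the 9th is 115.85.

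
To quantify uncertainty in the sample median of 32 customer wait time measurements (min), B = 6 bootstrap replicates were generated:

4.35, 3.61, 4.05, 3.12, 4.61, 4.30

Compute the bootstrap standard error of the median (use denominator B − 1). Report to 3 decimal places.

SE* = 0.550

Bootstrap SE is the standard deviation of the 6 replicate medians.
Mean of replicates: (4.35 + 3.61 + 4.05 + 3.12 + 4.61 + 4.30) / 6 = 24.0400 / 6 = 4.0067
Sum of squared deviations: (+0.3433)² + (−0.3967)² + (+0.0433)² + (−0.8867)² + (+0.6033)² + (+0.2933)² = 1.5133
Variance = 1.5133 / 5 = 0.3027
SE* = √0.3027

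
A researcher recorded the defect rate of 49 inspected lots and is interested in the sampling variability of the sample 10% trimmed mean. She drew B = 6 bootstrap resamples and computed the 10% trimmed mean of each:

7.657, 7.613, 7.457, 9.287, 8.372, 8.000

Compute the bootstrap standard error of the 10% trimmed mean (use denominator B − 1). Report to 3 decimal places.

Bootstrap SE is the standard deviation of the 6 replicate 10% trimmed means.
Mean of replicates: (7.657 + 7.613 + 7.457 + 9.287 + 8.372 + 8.000) / 6 = 48.3860 / 6 = 8.0643
Sum of squared deviations: (−0.4073)² + (−0.4513)² + (−0.6073)² + (+1.2227)² + (+0.3077)² + (−0.0643)² = 2.3322
Variance = 2.3322 / 5 = 0.4664
SE* = √0.4664

SE* = 0.683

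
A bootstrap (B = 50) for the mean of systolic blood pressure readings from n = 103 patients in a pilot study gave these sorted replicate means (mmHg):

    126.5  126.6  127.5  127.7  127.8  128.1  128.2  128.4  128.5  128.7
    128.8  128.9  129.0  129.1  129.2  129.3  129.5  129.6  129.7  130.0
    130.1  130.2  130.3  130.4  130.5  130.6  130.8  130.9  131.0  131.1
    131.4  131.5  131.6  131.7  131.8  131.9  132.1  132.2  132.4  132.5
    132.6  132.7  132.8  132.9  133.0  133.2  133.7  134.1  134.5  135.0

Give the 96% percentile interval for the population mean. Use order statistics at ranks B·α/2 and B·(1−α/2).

α = 0.04; lower rank = 50 × 0.020 = 1; upper rank = 50 × 0.980 = 49.
The 1st smallest replicate is 126.5; the 49th is 134.5.

(126.5, 134.5)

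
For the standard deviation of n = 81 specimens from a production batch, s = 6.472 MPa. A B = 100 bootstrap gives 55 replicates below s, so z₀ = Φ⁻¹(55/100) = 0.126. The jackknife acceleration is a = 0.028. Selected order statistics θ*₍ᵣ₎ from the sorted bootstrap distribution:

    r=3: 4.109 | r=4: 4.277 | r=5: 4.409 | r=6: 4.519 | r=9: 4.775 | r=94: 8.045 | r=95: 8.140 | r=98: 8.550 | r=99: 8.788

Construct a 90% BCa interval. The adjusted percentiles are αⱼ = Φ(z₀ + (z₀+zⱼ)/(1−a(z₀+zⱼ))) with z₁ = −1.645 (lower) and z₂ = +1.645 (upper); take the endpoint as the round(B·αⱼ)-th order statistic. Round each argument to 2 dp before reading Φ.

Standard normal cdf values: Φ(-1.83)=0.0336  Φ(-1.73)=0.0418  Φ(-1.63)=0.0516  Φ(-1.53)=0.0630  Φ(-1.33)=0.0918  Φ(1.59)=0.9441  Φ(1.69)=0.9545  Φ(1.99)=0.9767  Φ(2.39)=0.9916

(4.775, 8.550)

Lower: z₀ + z₁ = 0.126 + (-1.645) = -1.519; 1 − a(z₀+z₁) = 1 − (0.028)(-1.519) = 1.0425; argument = 0.126 + (-1.519)/1.0425 = -1.3310 → -1.33.
α₁ = Φ(-1.33) = 0.0918; rank = round(100 × 0.0918) = 9; θ*₍9₎ = 4.775.
Upper: z₀ + z₂ = 1.771; 1 − a(z₀+z₂) = 0.9504; argument = 1.9894 → 1.99; α₂ = 0.9767; rank = 98; θ*₍98₎ = 8.550.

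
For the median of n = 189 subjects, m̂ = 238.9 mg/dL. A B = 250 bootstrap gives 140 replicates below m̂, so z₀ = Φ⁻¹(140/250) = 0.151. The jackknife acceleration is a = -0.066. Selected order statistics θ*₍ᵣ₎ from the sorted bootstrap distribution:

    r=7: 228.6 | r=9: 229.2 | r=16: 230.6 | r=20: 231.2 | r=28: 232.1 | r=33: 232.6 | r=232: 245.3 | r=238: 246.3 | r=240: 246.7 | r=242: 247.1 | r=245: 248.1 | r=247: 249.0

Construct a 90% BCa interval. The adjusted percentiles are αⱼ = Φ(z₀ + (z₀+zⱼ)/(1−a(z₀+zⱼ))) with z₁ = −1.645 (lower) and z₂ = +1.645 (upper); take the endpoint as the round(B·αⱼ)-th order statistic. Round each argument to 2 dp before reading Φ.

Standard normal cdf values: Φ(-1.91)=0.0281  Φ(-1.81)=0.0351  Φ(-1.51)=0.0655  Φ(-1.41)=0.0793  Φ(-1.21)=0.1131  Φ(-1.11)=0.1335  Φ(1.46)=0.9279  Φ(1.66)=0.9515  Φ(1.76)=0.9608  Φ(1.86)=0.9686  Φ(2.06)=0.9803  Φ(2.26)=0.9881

Lower: z₀ + z₁ = 0.151 + (-1.645) = -1.494; 1 − a(z₀+z₁) = 1 − (-0.066)(-1.494) = 0.9014; argument = 0.151 + (-1.494)/0.9014 = -1.5064 → -1.51.
α₁ = Φ(-1.51) = 0.0655; rank = round(250 × 0.0655) = 16; θ*₍16₎ = 230.6.
Upper: z₀ + z₂ = 1.796; 1 − a(z₀+z₂) = 1.1185; argument = 1.7567 → 1.76; α₂ = 0.9608; rank = 240; θ*₍240₎ = 246.7.

(230.6, 246.7)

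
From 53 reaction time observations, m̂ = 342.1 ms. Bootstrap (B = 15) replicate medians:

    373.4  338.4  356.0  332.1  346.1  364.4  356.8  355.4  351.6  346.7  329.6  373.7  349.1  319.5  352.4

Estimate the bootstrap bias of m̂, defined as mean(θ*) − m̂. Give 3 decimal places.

bias = +7.580

mean(θ*) = (373.4 + 338.4 + 356.0 + 332.1 + 346.1 + 364.4 + 356.8 + 355.4 + 351.6 + 346.7 + 329.6 + 373.7 + 349.1 + 319.5 + 352.4) / 15 = 349.6800
bias = 349.6800 − 342.1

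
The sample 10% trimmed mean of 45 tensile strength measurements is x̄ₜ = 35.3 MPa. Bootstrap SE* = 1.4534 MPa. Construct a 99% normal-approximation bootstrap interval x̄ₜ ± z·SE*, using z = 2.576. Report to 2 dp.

Margin = 2.576 × 1.4534 = 3.744
Interval: 35.3 ± 3.744

(31.56, 39.04)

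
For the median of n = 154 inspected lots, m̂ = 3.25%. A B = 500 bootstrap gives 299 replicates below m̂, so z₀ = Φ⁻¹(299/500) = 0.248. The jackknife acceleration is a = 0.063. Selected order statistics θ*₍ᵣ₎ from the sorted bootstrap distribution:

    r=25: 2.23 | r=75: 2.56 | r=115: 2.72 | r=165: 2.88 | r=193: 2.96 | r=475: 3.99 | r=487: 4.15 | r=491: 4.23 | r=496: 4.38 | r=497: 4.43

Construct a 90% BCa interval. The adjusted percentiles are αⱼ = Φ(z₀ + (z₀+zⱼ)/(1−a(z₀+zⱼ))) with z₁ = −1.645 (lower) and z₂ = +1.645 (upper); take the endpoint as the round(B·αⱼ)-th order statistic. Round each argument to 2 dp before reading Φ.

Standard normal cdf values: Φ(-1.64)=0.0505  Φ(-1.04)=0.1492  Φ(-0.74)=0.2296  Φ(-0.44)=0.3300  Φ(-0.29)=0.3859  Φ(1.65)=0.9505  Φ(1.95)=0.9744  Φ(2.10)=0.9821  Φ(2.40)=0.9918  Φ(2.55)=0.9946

(2.56, 4.38)

Lower: z₀ + z₁ = 0.248 + (-1.645) = -1.397; 1 − a(z₀+z₁) = 1 − (0.063)(-1.397) = 1.0880; argument = 0.248 + (-1.397)/1.0880 = -1.0360 → -1.04.
α₁ = Φ(-1.04) = 0.1492; rank = round(500 × 0.1492) = 75; θ*₍75₎ = 2.56.
Upper: z₀ + z₂ = 1.893; 1 − a(z₀+z₂) = 0.8807; argument = 2.3973 → 2.40; α₂ = 0.9918; rank = 496; θ*₍496₎ = 4.38.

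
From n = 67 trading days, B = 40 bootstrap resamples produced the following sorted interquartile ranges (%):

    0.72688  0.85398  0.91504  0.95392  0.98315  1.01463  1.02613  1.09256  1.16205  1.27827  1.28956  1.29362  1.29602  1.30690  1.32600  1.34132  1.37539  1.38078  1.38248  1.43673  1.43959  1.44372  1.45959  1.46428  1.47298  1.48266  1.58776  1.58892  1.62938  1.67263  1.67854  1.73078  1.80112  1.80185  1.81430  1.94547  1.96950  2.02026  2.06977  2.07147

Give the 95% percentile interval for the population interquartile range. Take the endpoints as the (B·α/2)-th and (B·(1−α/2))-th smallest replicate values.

α = 0.05; lower rank = 40 × 0.025 = 1; upper rank = 40 × 0.975 = 39.
The 1st smallest replicate is 0.72688; the 39th is 2.06977.

(0.72688, 2.06977)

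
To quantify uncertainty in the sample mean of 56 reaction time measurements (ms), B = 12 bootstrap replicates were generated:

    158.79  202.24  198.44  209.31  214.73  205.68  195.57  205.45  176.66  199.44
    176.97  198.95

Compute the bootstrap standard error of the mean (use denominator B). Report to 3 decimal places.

SE* = 15.517

Bootstrap SE is the standard deviation of the 12 replicate means.
Mean of replicates: (158.79 + 202.24 + 198.44 + 209.31 + 214.73 + 205.68 + 195.57 + 205.45 + 176.66 + 199.44 + 176.97 + 198.95) / 12 = 2342.2300 / 12 = 195.1858
Sum of squared deviations: (−36.3958)² + (+7.0542)² + (+3.2542)² + (+14.1242)² + (+19.5442)² + (+10.4942)² + (+0.3842)² + (+10.2642)² + (−18.5258)² + (+4.2542)² + (−18.2158)² + (+3.7642)² = 2889.3923
Variance = 2889.3923 / 12 = 240.7827
SE* = √240.7827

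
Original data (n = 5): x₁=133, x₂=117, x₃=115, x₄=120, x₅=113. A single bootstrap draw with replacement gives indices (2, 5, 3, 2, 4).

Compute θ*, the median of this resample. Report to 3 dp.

θ* = 117.000

Resample values: 117, 113, 115, 117, 120.
Sorted: 113, 115, 117, 117, 120
Median = middle value = 117.000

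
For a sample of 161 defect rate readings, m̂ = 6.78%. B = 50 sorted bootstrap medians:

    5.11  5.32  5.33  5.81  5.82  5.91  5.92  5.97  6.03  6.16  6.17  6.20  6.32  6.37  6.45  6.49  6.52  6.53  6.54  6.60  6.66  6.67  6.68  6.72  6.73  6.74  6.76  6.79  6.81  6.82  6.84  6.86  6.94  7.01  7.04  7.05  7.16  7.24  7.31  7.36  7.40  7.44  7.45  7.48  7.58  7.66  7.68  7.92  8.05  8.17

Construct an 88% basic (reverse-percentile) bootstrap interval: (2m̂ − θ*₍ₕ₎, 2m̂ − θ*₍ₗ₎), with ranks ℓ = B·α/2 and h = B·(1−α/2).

Percentile endpoints at ranks 3 and 47: θ*₍3₎ = 5.33, θ*₍47₎ = 7.68.
Basic interval reflects these around m̂:
  lower = 2 × 6.78 − 7.68 = 5.88
  upper = 2 × 6.78 − 5.33 = 8.23

(5.88, 8.23)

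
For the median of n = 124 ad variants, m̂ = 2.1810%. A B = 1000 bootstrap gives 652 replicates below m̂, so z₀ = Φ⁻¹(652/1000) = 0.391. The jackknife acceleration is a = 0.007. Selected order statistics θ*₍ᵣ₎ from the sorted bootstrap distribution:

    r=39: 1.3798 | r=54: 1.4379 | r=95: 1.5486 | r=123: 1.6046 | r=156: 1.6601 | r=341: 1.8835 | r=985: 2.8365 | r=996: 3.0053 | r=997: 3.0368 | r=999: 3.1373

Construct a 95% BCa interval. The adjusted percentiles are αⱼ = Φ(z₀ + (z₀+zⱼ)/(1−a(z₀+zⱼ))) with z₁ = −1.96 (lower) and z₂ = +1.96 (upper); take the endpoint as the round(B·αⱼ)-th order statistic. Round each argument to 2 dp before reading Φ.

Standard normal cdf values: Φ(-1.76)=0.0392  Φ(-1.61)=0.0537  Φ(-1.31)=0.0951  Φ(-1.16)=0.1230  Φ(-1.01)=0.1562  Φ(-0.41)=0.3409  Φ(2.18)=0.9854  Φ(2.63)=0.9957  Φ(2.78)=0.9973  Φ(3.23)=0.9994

(1.6046, 3.0368)

Lower: z₀ + z₁ = 0.391 + (-1.960) = -1.569; 1 − a(z₀+z₁) = 1 − (0.007)(-1.569) = 1.0110; argument = 0.391 + (-1.569)/1.0110 = -1.1610 → -1.16.
α₁ = Φ(-1.16) = 0.1230; rank = round(1000 × 0.1230) = 123; θ*₍123₎ = 1.6046.
Upper: z₀ + z₂ = 2.351; 1 − a(z₀+z₂) = 0.9835; argument = 2.7813 → 2.78; α₂ = 0.9973; rank = 997; θ*₍997₎ = 3.0368.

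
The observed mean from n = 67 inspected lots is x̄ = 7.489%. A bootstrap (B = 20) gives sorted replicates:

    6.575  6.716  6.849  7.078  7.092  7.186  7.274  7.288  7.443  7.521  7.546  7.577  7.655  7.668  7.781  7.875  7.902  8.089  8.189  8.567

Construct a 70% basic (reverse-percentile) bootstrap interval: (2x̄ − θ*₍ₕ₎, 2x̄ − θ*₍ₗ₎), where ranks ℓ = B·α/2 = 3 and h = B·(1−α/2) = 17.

(7.076, 8.129)

Percentile endpoints at ranks 3 and 17: θ*₍3₎ = 6.849, θ*₍17₎ = 7.902.
Basic interval reflects these around x̄:
  lower = 2 × 7.489 − 7.902 = 7.076
  upper = 2 × 7.489 − 6.849 = 8.129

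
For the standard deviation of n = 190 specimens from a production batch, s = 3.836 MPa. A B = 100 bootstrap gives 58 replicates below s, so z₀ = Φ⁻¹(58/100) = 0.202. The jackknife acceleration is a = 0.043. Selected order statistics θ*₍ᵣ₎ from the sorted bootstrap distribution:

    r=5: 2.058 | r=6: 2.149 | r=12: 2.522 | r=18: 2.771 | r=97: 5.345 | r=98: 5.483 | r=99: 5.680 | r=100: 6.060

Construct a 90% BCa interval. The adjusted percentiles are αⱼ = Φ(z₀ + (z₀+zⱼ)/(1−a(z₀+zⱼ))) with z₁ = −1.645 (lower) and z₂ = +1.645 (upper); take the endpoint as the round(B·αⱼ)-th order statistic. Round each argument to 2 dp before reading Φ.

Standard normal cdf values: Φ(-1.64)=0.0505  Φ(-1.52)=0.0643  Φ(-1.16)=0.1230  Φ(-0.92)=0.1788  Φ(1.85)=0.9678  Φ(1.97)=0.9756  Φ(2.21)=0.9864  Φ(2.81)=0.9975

Lower: z₀ + z₁ = 0.202 + (-1.645) = -1.443; 1 − a(z₀+z₁) = 1 − (0.043)(-1.443) = 1.0620; argument = 0.202 + (-1.443)/1.0620 = -1.1567 → -1.16.
α₁ = Φ(-1.16) = 0.1230; rank = round(100 × 0.1230) = 12; θ*₍12₎ = 2.522.
Upper: z₀ + z₂ = 1.847; 1 − a(z₀+z₂) = 0.9206; argument = 2.2083 → 2.21; α₂ = 0.9864; rank = 99; θ*₍99₎ = 5.680.

(2.522, 5.680)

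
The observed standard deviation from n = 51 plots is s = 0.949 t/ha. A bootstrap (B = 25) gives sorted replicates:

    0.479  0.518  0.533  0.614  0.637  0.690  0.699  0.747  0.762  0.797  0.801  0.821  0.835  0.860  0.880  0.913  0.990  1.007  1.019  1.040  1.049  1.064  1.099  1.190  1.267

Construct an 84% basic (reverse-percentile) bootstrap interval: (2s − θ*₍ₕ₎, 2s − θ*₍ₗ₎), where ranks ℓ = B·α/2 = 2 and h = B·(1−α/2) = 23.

(0.799, 1.380)

Percentile endpoints at ranks 2 and 23: θ*₍2₎ = 0.518, θ*₍23₎ = 1.099.
Basic interval reflects these around s:
  lower = 2 × 0.949 − 1.099 = 0.799
  upper = 2 × 0.949 − 0.518 = 1.380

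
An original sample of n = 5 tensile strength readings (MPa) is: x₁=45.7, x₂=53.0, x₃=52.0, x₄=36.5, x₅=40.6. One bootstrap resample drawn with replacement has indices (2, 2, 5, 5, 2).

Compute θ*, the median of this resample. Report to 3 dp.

θ* = 53.000

Resample values: 53.0, 53.0, 40.6, 40.6, 53.0.
Sorted: 40.6, 40.6, 53.0, 53.0, 53.0
Median = middle value = 53.000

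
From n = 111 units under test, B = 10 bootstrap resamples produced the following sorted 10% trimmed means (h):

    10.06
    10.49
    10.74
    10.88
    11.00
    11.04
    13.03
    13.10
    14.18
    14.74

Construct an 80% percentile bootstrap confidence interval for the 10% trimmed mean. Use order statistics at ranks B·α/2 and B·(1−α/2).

(10.06, 14.18)

α = 0.20; lower rank = 10 × 0.100 = 1; upper rank = 10 × 0.900 = 9.
The 1st smallest replicate is 10.06; the 9th is 14.18.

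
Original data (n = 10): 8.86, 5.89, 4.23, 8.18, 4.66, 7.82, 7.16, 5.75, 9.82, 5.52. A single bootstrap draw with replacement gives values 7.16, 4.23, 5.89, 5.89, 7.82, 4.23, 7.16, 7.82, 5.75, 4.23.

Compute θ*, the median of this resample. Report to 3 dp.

Sorted: 4.23, 4.23, 4.23, 5.75, 5.89, 5.89, 7.16, 7.16, 7.82, 7.82
Median = average of the two middle values = 5.890

θ* = 5.890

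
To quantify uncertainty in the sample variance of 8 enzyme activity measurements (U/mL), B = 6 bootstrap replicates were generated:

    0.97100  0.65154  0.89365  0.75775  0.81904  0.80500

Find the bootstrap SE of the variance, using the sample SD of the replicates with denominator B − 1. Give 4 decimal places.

SE* = 0.1101

Bootstrap SE is the standard deviation of the 6 replicate variances.
Mean of replicates: (0.97100 + 0.65154 + 0.89365 + 0.75775 + 0.81904 + 0.80500) / 6 = 4.897980 / 6 = 0.816330
Sum of squared deviations: (+0.154670)² + (−0.164790)² + (+0.077320)² + (−0.058580)² + (+0.002710)² + (−0.011330)² = 0.060624
Variance = 0.060624 / 5 = 0.012125
SE* = √0.012125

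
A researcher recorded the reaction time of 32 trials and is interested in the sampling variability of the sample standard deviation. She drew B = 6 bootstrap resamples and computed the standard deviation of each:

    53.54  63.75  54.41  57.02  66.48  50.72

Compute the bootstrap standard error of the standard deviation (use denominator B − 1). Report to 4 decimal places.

Bootstrap SE is the standard deviation of the 6 replicate standard deviations.
Mean of replicates: (53.54 + 63.75 + 54.41 + 57.02 + 66.48 + 50.72) / 6 = 345.92000 / 6 = 57.65333
Sum of squared deviations: (−4.11333)² + (+6.09667)² + (−3.24333)² + (−0.63333)² + (+8.82667)² + (−6.93333)² = 190.99033
Variance = 190.99033 / 5 = 38.19807
SE* = √38.19807

SE* = 6.1805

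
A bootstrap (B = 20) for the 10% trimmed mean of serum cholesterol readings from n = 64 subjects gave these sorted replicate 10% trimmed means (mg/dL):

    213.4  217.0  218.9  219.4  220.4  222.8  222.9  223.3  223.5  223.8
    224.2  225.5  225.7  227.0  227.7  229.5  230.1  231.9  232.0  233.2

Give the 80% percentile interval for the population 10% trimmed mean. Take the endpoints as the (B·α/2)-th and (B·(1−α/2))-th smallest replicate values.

α = 0.20; lower rank = 20 × 0.100 = 2; upper rank = 20 × 0.900 = 18.
The 2nd smallest replicate is 217.0; the 18th is 231.9.

(217.0, 231.9)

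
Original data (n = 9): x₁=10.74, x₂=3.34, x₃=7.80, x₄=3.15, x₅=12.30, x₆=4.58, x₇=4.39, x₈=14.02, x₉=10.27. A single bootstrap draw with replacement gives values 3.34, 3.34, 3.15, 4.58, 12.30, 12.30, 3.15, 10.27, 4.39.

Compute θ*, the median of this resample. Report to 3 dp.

θ* = 4.390

Sorted: 3.15, 3.15, 3.34, 3.34, 4.39, 4.58, 10.27, 12.30, 12.30
Median = middle value = 4.390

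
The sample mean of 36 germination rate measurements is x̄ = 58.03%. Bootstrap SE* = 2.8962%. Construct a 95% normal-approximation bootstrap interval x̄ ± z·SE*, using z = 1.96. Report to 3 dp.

(52.353, 63.707)

Margin = 1.96 × 2.8962 = 5.6766
Interval: 58.03 ± 5.6766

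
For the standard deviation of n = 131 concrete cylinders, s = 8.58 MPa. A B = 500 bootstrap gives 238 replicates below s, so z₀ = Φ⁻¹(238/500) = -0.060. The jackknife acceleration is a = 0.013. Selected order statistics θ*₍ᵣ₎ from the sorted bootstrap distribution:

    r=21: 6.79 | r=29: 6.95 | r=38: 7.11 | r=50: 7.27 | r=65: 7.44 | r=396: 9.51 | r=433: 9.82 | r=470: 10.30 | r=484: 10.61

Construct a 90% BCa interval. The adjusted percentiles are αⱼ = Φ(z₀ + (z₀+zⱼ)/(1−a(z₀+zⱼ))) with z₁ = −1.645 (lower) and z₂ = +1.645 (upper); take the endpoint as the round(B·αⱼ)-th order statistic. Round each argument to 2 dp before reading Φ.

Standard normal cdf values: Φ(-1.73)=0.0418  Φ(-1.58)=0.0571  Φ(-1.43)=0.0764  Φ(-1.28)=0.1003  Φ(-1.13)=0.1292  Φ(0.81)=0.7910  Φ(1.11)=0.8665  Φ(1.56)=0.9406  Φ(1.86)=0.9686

Lower: z₀ + z₁ = -0.060 + (-1.645) = -1.705; 1 − a(z₀+z₁) = 1 − (0.013)(-1.705) = 1.0222; argument = -0.060 + (-1.705)/1.0222 = -1.7280 → -1.73.
α₁ = Φ(-1.73) = 0.0418; rank = round(500 × 0.0418) = 21; θ*₍21₎ = 6.79.
Upper: z₀ + z₂ = 1.585; 1 − a(z₀+z₂) = 0.9794; argument = 1.5583 → 1.56; α₂ = 0.9406; rank = 470; θ*₍470₎ = 10.30.

(6.79, 10.30)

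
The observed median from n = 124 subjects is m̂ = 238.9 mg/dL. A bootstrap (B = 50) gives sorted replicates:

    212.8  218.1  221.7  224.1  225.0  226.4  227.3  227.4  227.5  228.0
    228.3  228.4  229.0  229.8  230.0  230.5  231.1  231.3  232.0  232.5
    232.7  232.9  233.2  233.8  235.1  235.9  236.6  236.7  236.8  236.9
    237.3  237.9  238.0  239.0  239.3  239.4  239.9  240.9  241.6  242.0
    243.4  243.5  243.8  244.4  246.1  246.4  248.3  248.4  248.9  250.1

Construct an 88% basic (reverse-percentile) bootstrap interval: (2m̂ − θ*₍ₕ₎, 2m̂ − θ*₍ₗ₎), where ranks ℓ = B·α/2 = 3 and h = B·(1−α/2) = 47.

Percentile endpoints at ranks 3 and 47: θ*₍3₎ = 221.7, θ*₍47₎ = 248.3.
Basic interval reflects these around m̂:
  lower = 2 × 238.9 − 248.3 = 229.5
  upper = 2 × 238.9 − 221.7 = 256.1

(229.5, 256.1)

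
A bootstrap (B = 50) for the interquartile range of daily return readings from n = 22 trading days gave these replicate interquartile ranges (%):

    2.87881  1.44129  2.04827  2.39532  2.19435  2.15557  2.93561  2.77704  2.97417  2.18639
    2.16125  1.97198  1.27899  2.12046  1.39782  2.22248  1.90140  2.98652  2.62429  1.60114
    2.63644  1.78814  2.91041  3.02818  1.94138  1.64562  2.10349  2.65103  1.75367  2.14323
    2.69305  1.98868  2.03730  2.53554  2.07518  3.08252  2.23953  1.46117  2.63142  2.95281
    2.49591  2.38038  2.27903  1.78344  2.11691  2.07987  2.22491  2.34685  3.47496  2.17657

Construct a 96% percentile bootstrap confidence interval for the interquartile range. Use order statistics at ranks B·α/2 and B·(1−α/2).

(1.27899, 3.08252)

Sorted replicates: 1.27899, 1.39782, 1.44129, 1.46117, 1.60114, 1.64562, 1.75367, 1.78344, 1.78814, 1.90140, 1.94138, 1.97198, 1.98868, 2.03730, 2.04827, 2.07518, 2.07987, 2.10349, 2.11691, 2.12046, 2.14323, 2.15557, 2.16125, 2.17657, 2.18639, 2.19435, 2.22248, 2.22491, 2.23953, 2.27903, 2.34685, 2.38038, 2.39532, 2.49591, 2.53554, 2.62429, 2.63142, 2.63644, 2.65103, 2.69305, 2.77704, 2.87881, 2.91041, 2.93561, 2.95281, 2.97417, 2.98652, 3.02818, 3.08252, 3.47496
α = 0.04; lower rank = 50 × 0.020 = 1; upper rank = 50 × 0.980 = 49.
The 1st smallest replicate is 1.27899; the 49th is 3.08252.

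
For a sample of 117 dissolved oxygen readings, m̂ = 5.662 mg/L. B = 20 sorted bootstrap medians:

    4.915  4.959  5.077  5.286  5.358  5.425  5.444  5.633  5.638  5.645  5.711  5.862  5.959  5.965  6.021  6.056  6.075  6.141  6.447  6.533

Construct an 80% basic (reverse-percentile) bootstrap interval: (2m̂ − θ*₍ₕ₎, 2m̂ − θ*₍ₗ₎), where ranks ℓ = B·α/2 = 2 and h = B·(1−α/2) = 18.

(5.183, 6.365)

Percentile endpoints at ranks 2 and 18: θ*₍2₎ = 4.959, θ*₍18₎ = 6.141.
Basic interval reflects these around m̂:
  lower = 2 × 5.662 − 6.141 = 5.183
  upper = 2 × 5.662 − 4.959 = 6.365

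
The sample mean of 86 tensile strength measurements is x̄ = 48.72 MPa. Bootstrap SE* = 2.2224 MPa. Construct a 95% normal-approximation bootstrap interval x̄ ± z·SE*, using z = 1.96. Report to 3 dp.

(44.364, 53.076)

Margin = 1.96 × 2.2224 = 4.3559
Interval: 48.72 ± 4.3559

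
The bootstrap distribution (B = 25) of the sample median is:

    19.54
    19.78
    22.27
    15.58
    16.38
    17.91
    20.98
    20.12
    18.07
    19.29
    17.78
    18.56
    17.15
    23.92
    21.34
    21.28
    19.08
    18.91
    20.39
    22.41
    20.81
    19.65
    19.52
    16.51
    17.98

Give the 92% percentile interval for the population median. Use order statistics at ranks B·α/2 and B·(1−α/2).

Sorted replicates: 15.58, 16.38, 16.51, 17.15, 17.78, 17.91, 17.98, 18.07, 18.56, 18.91, 19.08, 19.29, 19.52, 19.54, 19.65, 19.78, 20.12, 20.39, 20.81, 20.98, 21.28, 21.34, 22.27, 22.41, 23.92
α = 0.08; lower rank = 25 × 0.040 = 1; upper rank = 25 × 0.960 = 24.
The 1st smallest replicate is 15.58; the 24th is 22.41.

(15.58, 22.41)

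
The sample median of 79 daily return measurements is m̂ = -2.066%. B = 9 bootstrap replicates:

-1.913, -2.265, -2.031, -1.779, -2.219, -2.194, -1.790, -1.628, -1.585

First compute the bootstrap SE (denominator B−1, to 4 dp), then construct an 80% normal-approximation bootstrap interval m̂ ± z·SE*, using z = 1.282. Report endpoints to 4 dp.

(-2.3955, -1.7365)

Mean of replicates = -1.9338; sum of squared deviations = 0.5284; SE* = √(0.5284/8) = 0.2570
Margin = 1.282 × 0.2570 = 0.32947
Interval: -2.066 ± 0.32947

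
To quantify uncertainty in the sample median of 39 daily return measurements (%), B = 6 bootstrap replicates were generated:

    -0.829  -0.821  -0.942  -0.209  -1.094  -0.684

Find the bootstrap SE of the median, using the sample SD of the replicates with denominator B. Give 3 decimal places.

Bootstrap SE is the standard deviation of the 6 replicate medians.
Mean of replicates: ((-0.829) + (-0.821) + (-0.942) + (-0.209) + (-1.094) + (-0.684)) / 6 = -4.5790 / 6 = -0.7632
Sum of squared deviations: (−0.0658)² + (−0.0578)² + (−0.1788)² + (+0.5542)² + (−0.3308)² + (+0.0792)² = 0.4625
Variance = 0.4625 / 6 = 0.0771
SE* = √0.0771

SE* = 0.278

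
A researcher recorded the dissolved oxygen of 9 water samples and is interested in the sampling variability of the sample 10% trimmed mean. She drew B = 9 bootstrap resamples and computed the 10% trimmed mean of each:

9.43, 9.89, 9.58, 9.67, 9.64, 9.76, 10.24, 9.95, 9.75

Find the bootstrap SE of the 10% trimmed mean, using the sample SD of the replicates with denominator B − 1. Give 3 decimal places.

SE* = 0.236

Bootstrap SE is the standard deviation of the 9 replicate 10% trimmed means.
Mean of replicates: (9.43 + 9.89 + 9.58 + 9.67 + 9.64 + 9.76 + 10.24 + 9.95 + 9.75) / 9 = 87.9100 / 9 = 9.7678
Sum of squared deviations: (−0.3378)² + (+0.1222)² + (−0.1878)² + (−0.0978)² + (−0.1278)² + (−0.0078)² + (+0.4722)² + (+0.1822)² + (−0.0178)² = 0.4468
Variance = 0.4468 / 8 = 0.0558
SE* = √0.0558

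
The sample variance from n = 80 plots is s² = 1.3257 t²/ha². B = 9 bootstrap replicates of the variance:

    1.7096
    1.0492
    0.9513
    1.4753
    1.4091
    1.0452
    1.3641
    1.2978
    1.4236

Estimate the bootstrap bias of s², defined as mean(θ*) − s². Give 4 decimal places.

bias = −0.0229

mean(θ*) = (1.7096 + 1.0492 + 0.9513 + 1.4753 + 1.4091 + 1.0452 + 1.3641 + 1.2978 + 1.4236) / 9 = 1.30280
bias = 1.30280 − 1.3257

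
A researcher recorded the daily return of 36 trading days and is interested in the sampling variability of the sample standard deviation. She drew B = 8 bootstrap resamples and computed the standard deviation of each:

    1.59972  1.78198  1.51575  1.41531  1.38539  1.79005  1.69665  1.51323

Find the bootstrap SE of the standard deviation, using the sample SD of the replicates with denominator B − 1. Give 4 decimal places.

SE* = 0.1568

Bootstrap SE is the standard deviation of the 8 replicate standard deviations.
Mean of replicates: (1.59972 + 1.78198 + 1.51575 + 1.41531 + 1.38539 + 1.79005 + 1.69665 + 1.51323) / 8 = 12.698080 / 8 = 1.587260
Sum of squared deviations: (+0.012460)² + (+0.194720)² + (−0.071510)² + (−0.171950)² + (−0.201870)² + (+0.202790)² + (+0.109390)² + (−0.074030)² = 0.172074
Variance = 0.172074 / 7 = 0.024582
SE* = √0.024582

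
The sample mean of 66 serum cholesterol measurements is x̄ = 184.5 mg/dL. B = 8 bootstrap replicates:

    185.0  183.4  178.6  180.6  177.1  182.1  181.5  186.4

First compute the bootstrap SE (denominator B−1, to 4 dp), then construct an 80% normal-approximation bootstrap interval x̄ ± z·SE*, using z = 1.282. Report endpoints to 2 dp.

Mean of replicates = 181.8375; sum of squared deviations = 67.8988; SE* = √(67.8988/7) = 3.1145
Margin = 1.282 × 3.1145 = 3.993
Interval: 184.5 ± 3.993

(180.51, 188.49)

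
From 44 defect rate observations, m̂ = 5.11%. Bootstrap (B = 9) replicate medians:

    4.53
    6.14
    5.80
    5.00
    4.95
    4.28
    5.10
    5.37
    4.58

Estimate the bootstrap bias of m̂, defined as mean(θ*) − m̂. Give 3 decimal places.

mean(θ*) = (4.53 + 6.14 + 5.80 + 5.00 + 4.95 + 4.28 + 5.10 + 5.37 + 4.58) / 9 = 5.0833
bias = 5.0833 − 5.11

bias = −0.027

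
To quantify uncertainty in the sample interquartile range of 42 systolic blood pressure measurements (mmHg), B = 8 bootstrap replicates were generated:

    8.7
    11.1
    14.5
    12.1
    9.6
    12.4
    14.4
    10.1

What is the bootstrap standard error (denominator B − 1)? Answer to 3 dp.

SE* = 2.140

Bootstrap SE is the standard deviation of the 8 replicate interquartile ranges.
Mean of replicates: (8.7 + 11.1 + 14.5 + 12.1 + 9.6 + 12.4 + 14.4 + 10.1) / 8 = 92.9000 / 8 = 11.6125
Sum of squared deviations: (−2.9125)² + (−0.5125)² + (+2.8875)² + (+0.4875)² + (−2.0125)² + (+0.7875)² + (+2.7875)² + (−1.5125)² = 32.0488
Variance = 32.0488 / 7 = 4.5784
SE* = √4.5784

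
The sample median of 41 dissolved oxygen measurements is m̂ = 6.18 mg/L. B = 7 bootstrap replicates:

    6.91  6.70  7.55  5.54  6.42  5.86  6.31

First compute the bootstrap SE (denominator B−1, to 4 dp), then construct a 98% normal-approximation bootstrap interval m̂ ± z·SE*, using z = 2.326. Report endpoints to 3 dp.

Mean of replicates = 6.4700; sum of squared deviations = 2.6780; SE* = √(2.6780/6) = 0.6681
Margin = 2.326 × 0.6681 = 1.5540
Interval: 6.18 ± 1.5540

(4.626, 7.734)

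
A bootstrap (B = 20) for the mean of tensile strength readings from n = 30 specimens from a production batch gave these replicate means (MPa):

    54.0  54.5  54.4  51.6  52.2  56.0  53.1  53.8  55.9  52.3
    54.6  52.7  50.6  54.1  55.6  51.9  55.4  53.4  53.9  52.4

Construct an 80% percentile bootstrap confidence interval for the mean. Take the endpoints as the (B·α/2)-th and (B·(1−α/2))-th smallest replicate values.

Sorted replicates: 50.6, 51.6, 51.9, 52.2, 52.3, 52.4, 52.7, 53.1, 53.4, 53.8, 53.9, 54.0, 54.1, 54.4, 54.5, 54.6, 55.4, 55.6, 55.9, 56.0
α = 0.20; lower rank = 20 × 0.100 = 2; upper rank = 20 × 0.900 = 18.
The 2nd smallest replicate is 51.6; the 18th is 55.6.

(51.6, 55.6)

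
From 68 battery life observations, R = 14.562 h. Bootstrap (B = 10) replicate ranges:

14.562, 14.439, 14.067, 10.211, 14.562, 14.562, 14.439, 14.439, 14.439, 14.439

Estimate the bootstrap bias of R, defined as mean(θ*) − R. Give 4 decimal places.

mean(θ*) = (14.562 + 14.439 + 14.067 + 10.211 + 14.562 + 14.562 + 14.439 + 14.439 + 14.439 + 14.439) / 10 = 14.01590
bias = 14.01590 − 14.562

bias = −0.5461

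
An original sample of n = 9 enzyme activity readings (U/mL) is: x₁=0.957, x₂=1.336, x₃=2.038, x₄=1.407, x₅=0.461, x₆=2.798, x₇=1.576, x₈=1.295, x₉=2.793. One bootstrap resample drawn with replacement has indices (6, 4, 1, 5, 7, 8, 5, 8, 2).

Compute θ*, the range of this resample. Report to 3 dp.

θ* = 2.337

Resample values: 2.798, 1.407, 0.957, 0.461, 1.576, 1.295, 0.461, 1.295, 1.336.
Range = 2.798 − 0.461 = 2.337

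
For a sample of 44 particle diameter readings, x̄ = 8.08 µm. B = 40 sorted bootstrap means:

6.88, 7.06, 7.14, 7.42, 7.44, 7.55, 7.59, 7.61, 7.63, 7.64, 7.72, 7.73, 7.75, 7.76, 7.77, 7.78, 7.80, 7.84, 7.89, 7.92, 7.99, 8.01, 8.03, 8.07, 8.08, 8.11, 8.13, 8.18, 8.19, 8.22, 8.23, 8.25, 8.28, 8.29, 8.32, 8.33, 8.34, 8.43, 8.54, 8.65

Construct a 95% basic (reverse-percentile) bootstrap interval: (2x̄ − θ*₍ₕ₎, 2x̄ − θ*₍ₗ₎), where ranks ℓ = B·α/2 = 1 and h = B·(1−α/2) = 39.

(7.62, 9.28)

Percentile endpoints at ranks 1 and 39: θ*₍1₎ = 6.88, θ*₍39₎ = 8.54.
Basic interval reflects these around x̄:
  lower = 2 × 8.08 − 8.54 = 7.62
  upper = 2 × 8.08 − 6.88 = 9.28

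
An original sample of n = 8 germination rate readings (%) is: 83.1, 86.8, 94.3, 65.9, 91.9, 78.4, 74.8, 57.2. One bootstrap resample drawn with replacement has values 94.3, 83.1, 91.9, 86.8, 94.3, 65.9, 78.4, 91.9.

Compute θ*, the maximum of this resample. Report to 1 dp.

θ* = 94.3

Maximum = 94.3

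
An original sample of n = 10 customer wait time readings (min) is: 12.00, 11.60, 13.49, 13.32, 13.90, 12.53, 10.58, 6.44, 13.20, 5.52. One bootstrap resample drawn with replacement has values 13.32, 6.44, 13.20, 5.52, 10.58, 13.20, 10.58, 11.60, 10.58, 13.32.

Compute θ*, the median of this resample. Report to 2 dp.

θ* = 11.09

Sorted: 5.52, 6.44, 10.58, 10.58, 10.58, 11.60, 13.20, 13.20, 13.32, 13.32
Median = average of the two middle values = 11.09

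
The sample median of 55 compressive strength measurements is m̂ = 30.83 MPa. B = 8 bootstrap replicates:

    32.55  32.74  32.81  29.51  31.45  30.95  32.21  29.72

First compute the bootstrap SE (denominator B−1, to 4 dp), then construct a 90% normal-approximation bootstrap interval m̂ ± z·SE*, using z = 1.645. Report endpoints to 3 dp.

Mean of replicates = 31.4925; sum of squared deviations = 12.2934; SE* = √(12.2934/7) = 1.3252
Margin = 1.645 × 1.3252 = 2.1800
Interval: 30.83 ± 2.1800

(28.650, 33.010)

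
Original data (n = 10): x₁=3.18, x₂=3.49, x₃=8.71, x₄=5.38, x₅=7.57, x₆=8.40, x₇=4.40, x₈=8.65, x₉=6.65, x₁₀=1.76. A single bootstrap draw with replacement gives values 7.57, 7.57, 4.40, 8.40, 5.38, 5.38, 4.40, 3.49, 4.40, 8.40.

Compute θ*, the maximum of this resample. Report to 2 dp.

Maximum = 8.40

θ* = 8.40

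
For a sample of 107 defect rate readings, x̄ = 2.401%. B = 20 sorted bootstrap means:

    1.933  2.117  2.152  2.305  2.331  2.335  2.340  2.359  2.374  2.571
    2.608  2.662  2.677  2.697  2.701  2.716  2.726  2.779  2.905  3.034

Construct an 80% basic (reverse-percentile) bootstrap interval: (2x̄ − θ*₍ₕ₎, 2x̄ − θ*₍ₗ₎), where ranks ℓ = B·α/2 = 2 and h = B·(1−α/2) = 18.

(2.023, 2.685)

Percentile endpoints at ranks 2 and 18: θ*₍2₎ = 2.117, θ*₍18₎ = 2.779.
Basic interval reflects these around x̄:
  lower = 2 × 2.401 − 2.779 = 2.023
  upper = 2 × 2.401 − 2.117 = 2.685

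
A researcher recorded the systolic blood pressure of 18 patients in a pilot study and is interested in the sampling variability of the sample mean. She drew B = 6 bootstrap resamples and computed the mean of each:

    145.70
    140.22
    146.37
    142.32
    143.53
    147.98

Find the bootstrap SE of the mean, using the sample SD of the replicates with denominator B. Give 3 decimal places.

SE* = 2.612

Bootstrap SE is the standard deviation of the 6 replicate means.
Mean of replicates: (145.70 + 140.22 + 146.37 + 142.32 + 143.53 + 147.98) / 6 = 866.1200 / 6 = 144.3533
Sum of squared deviations: (+1.3467)² + (−4.1333)² + (+2.0167)² + (−2.0333)² + (−0.8233)² + (+3.6267)² = 40.9299
Variance = 40.9299 / 6 = 6.8217
SE* = √6.8217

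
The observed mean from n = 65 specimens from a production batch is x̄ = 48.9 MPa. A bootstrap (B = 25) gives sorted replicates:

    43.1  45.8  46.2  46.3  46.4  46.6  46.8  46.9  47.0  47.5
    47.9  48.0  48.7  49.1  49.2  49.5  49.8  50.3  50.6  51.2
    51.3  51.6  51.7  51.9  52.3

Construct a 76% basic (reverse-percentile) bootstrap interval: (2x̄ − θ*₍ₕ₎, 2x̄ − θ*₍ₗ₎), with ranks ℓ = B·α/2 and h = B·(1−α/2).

(46.2, 51.6)

Percentile endpoints at ranks 3 and 22: θ*₍3₎ = 46.2, θ*₍22₎ = 51.6.
Basic interval reflects these around x̄:
  lower = 2 × 48.9 − 51.6 = 46.2
  upper = 2 × 48.9 − 46.2 = 51.6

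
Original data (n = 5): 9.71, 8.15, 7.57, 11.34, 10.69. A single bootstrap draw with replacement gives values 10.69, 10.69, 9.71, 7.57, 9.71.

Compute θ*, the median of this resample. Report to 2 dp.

Sorted: 7.57, 9.71, 9.71, 10.69, 10.69
Median = middle value = 9.71

θ* = 9.71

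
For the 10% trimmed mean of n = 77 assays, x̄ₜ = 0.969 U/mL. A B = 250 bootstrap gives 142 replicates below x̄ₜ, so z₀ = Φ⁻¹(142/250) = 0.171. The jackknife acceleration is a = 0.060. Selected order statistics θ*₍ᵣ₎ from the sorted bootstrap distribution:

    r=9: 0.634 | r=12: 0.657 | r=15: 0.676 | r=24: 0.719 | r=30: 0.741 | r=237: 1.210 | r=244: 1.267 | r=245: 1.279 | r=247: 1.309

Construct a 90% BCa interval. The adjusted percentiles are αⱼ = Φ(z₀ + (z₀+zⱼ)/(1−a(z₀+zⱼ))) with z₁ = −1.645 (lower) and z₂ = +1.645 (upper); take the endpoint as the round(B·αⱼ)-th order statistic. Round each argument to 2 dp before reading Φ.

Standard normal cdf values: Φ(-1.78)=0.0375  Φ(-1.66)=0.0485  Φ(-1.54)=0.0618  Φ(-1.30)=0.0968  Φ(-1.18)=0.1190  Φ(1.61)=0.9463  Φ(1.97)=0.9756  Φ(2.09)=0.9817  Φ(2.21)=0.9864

Lower: z₀ + z₁ = 0.171 + (-1.645) = -1.474; 1 − a(z₀+z₁) = 1 − (0.060)(-1.474) = 1.0884; argument = 0.171 + (-1.474)/1.0884 = -1.1832 → -1.18.
α₁ = Φ(-1.18) = 0.1190; rank = round(250 × 0.1190) = 30; θ*₍30₎ = 0.741.
Upper: z₀ + z₂ = 1.816; 1 − a(z₀+z₂) = 0.8910; argument = 2.2091 → 2.21; α₂ = 0.9864; rank = 247; θ*₍247₎ = 1.309.

(0.741, 1.309)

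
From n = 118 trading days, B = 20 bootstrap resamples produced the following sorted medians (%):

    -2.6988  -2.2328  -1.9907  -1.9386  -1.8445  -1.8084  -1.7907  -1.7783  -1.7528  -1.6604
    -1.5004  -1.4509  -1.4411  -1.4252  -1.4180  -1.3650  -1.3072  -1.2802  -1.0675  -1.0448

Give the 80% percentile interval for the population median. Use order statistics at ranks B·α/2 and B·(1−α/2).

α = 0.20; lower rank = 20 × 0.100 = 2; upper rank = 20 × 0.900 = 18.
The 2nd smallest replicate is -2.2328; the 18th is -1.2802.

(-2.2328, -1.2802)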